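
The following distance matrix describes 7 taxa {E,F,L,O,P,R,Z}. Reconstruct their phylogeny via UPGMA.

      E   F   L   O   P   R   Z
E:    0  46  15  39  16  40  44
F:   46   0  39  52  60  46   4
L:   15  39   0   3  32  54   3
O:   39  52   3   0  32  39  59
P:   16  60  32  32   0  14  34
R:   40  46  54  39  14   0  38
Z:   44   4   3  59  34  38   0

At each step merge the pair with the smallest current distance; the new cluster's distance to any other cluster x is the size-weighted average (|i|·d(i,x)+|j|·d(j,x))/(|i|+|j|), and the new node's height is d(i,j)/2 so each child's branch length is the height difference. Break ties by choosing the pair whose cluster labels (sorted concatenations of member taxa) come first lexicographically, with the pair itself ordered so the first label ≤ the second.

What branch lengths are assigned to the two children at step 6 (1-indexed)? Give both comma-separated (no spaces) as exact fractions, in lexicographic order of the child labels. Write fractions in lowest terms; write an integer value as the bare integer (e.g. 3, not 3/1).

33/10,381/20

step 1: merge (L,O) at d=3; branch lengths L→3/2, O→3/2; new cluster LO
  updated: d(E,LO)=27, d(F,LO)=91/2, d(LO,P)=32, d(LO,R)=93/2, d(LO,Z)=31
step 2: merge (F,Z) at d=4; branch lengths F→2, Z→2; new cluster FZ
  updated: d(E,FZ)=45, d(FZ,LO)=153/4, d(FZ,P)=47, d(FZ,R)=42
step 3: merge (P,R) at d=14; branch lengths P→7, R→7; new cluster PR
  updated: d(E,PR)=28, d(FZ,PR)=89/2, d(LO,PR)=157/4
step 4: merge (E,LO) at d=27; branch lengths E→27/2, LO→12; new cluster ELO
  updated: d(ELO,FZ)=81/2, d(ELO,PR)=71/2
step 5: merge (ELO,PR) at d=71/2; branch lengths ELO→17/4, PR→43/4; new cluster ELOPR
  updated: d(ELOPR,FZ)=421/10
step 6: merge (ELOPR,FZ) at d=421/10; branch lengths ELOPR→33/10, FZ→381/20; new cluster EFLOPRZ
final tree: (((E:27/2,(L:3/2,O:3/2):12):17/4,(P:7,R:7):43/4):33/10,(F:2,Z:2):381/20)
total length: 1677/20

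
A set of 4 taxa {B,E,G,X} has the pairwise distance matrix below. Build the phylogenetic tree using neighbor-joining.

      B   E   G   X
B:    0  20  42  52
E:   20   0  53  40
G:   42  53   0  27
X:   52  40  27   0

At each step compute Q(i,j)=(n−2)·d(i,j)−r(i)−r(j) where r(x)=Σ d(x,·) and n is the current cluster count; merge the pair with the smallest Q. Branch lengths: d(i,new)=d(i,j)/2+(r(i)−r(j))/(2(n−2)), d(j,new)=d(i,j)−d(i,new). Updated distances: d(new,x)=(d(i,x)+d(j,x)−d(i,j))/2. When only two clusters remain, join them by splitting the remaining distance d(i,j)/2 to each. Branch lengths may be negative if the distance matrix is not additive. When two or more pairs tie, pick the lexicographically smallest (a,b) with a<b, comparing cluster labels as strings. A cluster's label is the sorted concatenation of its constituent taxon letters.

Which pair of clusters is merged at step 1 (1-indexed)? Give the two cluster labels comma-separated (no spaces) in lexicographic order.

B,E

1. join B+E (d=20, Q=-187) ⇒ BE; edges |B|=41/4, |E|=39/4
  updated: d(BE,G)=75/2, d(BE,X)=36
2. join BE+G (d=75/2, Q=-201/2) ⇒ BEG; edges |BE|=93/4, |G|=57/4
  updated: d(BEG,X)=51/4
3. join BEG+X (d=51/4) ⇒ BEGX; edges |BEG|=51/8, |X|=51/8
final tree: (((B:41/4,E:39/4):93/4,G:57/4):51/8,X:51/8)
total length: 281/4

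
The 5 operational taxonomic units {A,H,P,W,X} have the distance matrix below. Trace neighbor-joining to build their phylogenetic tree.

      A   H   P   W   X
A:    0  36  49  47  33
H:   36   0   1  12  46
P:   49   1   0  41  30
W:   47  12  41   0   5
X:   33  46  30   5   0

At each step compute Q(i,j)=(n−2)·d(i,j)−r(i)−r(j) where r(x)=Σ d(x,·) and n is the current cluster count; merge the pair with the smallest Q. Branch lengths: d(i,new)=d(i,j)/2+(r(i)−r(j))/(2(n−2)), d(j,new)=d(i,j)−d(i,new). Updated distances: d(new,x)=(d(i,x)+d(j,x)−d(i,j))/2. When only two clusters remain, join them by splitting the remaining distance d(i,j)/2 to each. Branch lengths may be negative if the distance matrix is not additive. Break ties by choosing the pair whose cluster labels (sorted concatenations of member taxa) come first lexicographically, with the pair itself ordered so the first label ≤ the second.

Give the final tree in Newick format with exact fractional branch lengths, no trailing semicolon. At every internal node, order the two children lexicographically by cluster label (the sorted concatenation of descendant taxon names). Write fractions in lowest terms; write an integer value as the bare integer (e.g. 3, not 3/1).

(((A:201/8,(H:-23/6,P:29/6):135/8):99/8,W:25/8):15/16,X:15/16)

step 1: merge (H,P) at d=1, Q=-213; branch lengths H→-23/6, P→29/6; new cluster HP
  updated: d(A,HP)=42, d(HP,W)=26, d(HP,X)=75/2
step 2: merge (A,HP) at d=42, Q=-287/2; branch lengths A→201/8, HP→135/8; new cluster AHP
  updated: d(AHP,W)=31/2, d(AHP,X)=57/4
step 3: merge (AHP,W) at d=31/2, Q=-139/4; branch lengths AHP→99/8, W→25/8; new cluster AHPW
  updated: d(AHPW,X)=15/8
step 4: merge (AHPW,X) at d=15/8; branch lengths AHPW→15/16, X→15/16; new cluster AHPWX
final tree: (((A:201/8,(H:-23/6,P:29/6):135/8):99/8,W:25/8):15/16,X:15/16)
total length: 483/8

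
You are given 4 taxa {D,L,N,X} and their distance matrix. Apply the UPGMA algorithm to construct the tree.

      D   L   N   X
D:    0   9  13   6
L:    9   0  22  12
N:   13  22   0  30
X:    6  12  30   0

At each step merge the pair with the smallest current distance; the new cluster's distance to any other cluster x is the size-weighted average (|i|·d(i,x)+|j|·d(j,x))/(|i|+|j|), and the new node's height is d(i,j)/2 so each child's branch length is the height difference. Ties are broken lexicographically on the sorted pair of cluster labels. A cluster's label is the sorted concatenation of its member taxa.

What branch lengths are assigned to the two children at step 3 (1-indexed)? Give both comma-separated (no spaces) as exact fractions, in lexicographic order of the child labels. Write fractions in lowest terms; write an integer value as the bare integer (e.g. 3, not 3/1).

iteration 1: select D,X (d=6); attach at lengths (3, 3); label the merged cluster DX
  updated: d(DX,L)=21/2, d(DX,N)=43/2
iteration 2: select DX,L (d=21/2); attach at lengths (9/4, 21/4); label the merged cluster DLX
  updated: d(DLX,N)=65/3
iteration 3: select DLX,N (d=65/3); attach at lengths (67/12, 65/6); label the merged cluster DLNX
final tree: (((D:3,X:3):9/4,L:21/4):67/12,N:65/6)
total length: 359/12

67/12,65/6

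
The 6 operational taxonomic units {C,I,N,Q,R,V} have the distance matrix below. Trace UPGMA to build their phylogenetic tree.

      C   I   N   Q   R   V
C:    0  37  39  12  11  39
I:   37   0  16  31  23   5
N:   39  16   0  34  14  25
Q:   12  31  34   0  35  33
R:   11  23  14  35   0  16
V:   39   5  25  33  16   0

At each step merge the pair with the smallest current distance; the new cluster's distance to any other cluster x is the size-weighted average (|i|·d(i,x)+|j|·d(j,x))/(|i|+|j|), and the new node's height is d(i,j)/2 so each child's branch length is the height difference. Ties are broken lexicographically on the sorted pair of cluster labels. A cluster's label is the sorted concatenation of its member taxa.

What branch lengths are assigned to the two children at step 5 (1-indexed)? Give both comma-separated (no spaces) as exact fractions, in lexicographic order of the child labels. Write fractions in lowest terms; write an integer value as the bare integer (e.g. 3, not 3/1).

step 1: merge (I,V) at d=5; branch lengths I→5/2, V→5/2; new cluster IV
  updated: d(C,IV)=38, d(IV,N)=41/2, d(IV,Q)=32, d(IV,R)=39/2
step 2: merge (C,R) at d=11; branch lengths C→11/2, R→11/2; new cluster CR
  updated: d(CR,IV)=115/4, d(CR,N)=53/2, d(CR,Q)=47/2
step 3: merge (IV,N) at d=41/2; branch lengths IV→31/4, N→41/4; new cluster INV
  updated: d(CR,INV)=28, d(INV,Q)=98/3
step 4: merge (CR,Q) at d=47/2; branch lengths CR→25/4, Q→47/4; new cluster CQR
  updated: d(CQR,INV)=266/9
step 5: merge (CQR,INV) at d=266/9; branch lengths CQR→109/36, INV→163/36; new cluster CINQRV
final tree: (((C:11/2,R:11/2):25/4,Q:47/4):109/36,((I:5/2,V:5/2):31/4,N:41/4):163/36)
total length: 536/9

109/36,163/36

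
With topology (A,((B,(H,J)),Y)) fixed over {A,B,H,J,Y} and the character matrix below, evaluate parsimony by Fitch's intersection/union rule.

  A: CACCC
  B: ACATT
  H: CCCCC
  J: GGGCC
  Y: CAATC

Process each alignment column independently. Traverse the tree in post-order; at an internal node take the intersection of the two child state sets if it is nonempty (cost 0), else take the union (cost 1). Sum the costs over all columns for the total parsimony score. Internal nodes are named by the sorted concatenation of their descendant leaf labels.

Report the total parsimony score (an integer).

site 0, node HJ: H={C} ∪ J={G} → {C,G} (+1)
site 0, node BHJ: B={A} ∪ HJ={C,G} → {A,C,G} (+1)
site 0, node BHJY: BHJ={A,C,G} ∩ Y={C} → {C} (+0)
site 0, node ABHJY: A={C} ∩ BHJY={C} → {C} (+0)
site 1, node HJ: H={C} ∪ J={G} → {C,G} (+1)
site 1, node BHJ: B={C} ∩ HJ={C,G} → {C} (+0)
site 1, node BHJY: BHJ={C} ∪ Y={A} → {A,C} (+1)
site 1, node ABHJY: A={A} ∩ BHJY={A,C} → {A} (+0)
site 2, node HJ: H={C} ∪ J={G} → {C,G} (+1)
site 2, node BHJ: B={A} ∪ HJ={C,G} → {A,C,G} (+1)
site 2, node BHJY: BHJ={A,C,G} ∩ Y={A} → {A} (+0)
site 2, node ABHJY: A={C} ∪ BHJY={A} → {A,C} (+1)
site 3, node HJ: H={C} ∩ J={C} → {C} (+0)
site 3, node BHJ: B={T} ∪ HJ={C} → {C,T} (+1)
site 3, node BHJY: BHJ={C,T} ∩ Y={T} → {T} (+0)
site 3, node ABHJY: A={C} ∪ BHJY={T} → {C,T} (+1)
site 4, node HJ: H={C} ∩ J={C} → {C} (+0)
site 4, node BHJ: B={T} ∪ HJ={C} → {C,T} (+1)
site 4, node BHJY: BHJ={C,T} ∩ Y={C} → {C} (+0)
site 4, node ABHJY: A={C} ∩ BHJY={C} → {C} (+0)
per-site changes: [2, 2, 3, 2, 1]; total = 10

10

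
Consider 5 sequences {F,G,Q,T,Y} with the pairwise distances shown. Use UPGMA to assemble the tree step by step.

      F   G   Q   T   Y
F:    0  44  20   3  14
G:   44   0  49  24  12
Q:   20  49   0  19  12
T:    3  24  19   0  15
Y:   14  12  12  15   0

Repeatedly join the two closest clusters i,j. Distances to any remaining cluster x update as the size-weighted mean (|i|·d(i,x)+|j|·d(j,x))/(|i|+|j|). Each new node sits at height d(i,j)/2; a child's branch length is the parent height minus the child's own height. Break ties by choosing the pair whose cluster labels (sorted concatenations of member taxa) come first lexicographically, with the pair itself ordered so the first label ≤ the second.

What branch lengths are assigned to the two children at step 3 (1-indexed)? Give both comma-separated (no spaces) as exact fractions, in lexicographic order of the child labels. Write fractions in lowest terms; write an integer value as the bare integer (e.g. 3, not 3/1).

33/4,39/4

iteration 1: select F,T (d=3); attach at lengths (3/2, 3/2); label the merged cluster FT
  updated: d(FT,G)=34, d(FT,Q)=39/2, d(FT,Y)=29/2
iteration 2: select G,Y (d=12); attach at lengths (6, 6); label the merged cluster GY
  updated: d(FT,GY)=97/4, d(GY,Q)=61/2
iteration 3: select FT,Q (d=39/2); attach at lengths (33/4, 39/4); label the merged cluster FQT
  updated: d(FQT,GY)=79/3
iteration 4: select FQT,GY (d=79/3); attach at lengths (41/12, 43/6); label the merged cluster FGQTY
final tree: (((F:3/2,T:3/2):33/4,Q:39/4):41/12,(G:6,Y:6):43/6)
total length: 523/12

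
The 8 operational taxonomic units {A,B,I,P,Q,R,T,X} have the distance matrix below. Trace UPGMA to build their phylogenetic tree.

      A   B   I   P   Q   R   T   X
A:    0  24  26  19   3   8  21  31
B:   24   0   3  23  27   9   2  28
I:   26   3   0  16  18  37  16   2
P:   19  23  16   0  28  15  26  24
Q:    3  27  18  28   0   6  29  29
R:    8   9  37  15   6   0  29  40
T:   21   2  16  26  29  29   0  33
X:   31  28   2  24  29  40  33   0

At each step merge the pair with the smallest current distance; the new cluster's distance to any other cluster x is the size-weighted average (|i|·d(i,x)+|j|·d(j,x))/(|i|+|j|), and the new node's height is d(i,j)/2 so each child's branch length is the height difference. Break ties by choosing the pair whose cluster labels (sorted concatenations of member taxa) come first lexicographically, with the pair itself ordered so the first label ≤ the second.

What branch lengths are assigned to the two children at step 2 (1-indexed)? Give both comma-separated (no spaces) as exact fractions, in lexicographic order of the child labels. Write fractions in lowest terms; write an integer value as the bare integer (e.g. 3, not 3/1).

1,1

step 1: merge (B,T) at d=2; branch lengths B→1, T→1; new cluster BT
  updated: d(A,BT)=45/2, d(BT,I)=19/2, d(BT,P)=49/2, d(BT,Q)=28, d(BT,R)=19, d(BT,X)=61/2
step 2: merge (I,X) at d=2; branch lengths I→1, X→1; new cluster IX
  updated: d(A,IX)=57/2, d(BT,IX)=20, d(IX,P)=20, d(IX,Q)=47/2, d(IX,R)=77/2
step 3: merge (A,Q) at d=3; branch lengths A→3/2, Q→3/2; new cluster AQ
  updated: d(AQ,BT)=101/4, d(AQ,IX)=26, d(AQ,P)=47/2, d(AQ,R)=7
step 4: merge (AQ,R) at d=7; branch lengths AQ→2, R→7/2; new cluster AQR
  updated: d(AQR,BT)=139/6, d(AQR,IX)=181/6, d(AQR,P)=62/3
step 5: merge (BT,IX) at d=20; branch lengths BT→9, IX→9; new cluster BITX
  updated: d(AQR,BITX)=80/3, d(BITX,P)=89/4
step 6: merge (AQR,P) at d=62/3; branch lengths AQR→41/6, P→31/3; new cluster APQR
  updated: d(APQR,BITX)=409/16
step 7: merge (APQR,BITX) at d=409/16; branch lengths APQR→235/96, BITX→89/32; new cluster ABIPQRTX
final tree: ((((A:3/2,Q:3/2):2,R:7/2):41/6,P:31/3):235/96,((B:1,T:1):9,(I:1,X:1):9):89/32)
total length: 2539/48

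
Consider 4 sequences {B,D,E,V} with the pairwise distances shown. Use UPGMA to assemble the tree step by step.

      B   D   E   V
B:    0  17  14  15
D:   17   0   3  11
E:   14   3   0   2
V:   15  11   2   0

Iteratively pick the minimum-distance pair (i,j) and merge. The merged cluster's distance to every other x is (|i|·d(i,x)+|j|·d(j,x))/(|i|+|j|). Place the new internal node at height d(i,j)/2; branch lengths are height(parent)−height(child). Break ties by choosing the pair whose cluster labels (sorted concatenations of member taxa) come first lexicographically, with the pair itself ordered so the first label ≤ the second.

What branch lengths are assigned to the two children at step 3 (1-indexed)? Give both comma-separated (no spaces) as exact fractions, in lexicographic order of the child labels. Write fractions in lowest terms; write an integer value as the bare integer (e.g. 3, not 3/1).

23/3,25/6

step 1: merge (E,V) at d=2; branch lengths E→1, V→1; new cluster EV
  updated: d(B,EV)=29/2, d(D,EV)=7
step 2: merge (D,EV) at d=7; branch lengths D→7/2, EV→5/2; new cluster DEV
  updated: d(B,DEV)=46/3
step 3: merge (B,DEV) at d=46/3; branch lengths B→23/3, DEV→25/6; new cluster BDEV
final tree: (B:23/3,(D:7/2,(E:1,V:1):5/2):25/6)
total length: 119/6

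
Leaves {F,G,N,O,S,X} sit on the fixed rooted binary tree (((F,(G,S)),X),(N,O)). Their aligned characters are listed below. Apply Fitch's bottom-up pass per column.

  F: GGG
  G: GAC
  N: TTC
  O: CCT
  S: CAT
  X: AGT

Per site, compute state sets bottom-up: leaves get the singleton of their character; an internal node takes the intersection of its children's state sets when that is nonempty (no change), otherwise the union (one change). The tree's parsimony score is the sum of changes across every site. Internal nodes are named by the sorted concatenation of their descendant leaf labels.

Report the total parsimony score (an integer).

GS@0: {G} ∪ {C} = {C,G} (union, +1)
FGS@0: {G} ∩ {C,G} = {G} (intersection, +0)
FGSX@0: {G} ∪ {A} = {A,G} (union, +1)
NO@0: {T} ∪ {C} = {C,T} (union, +1)
FGNOSX@0: {A,G} ∪ {C,T} = {A,C,G,T} (union, +1)
GS@1: {A} ∩ {A} = {A} (intersection, +0)
FGS@1: {G} ∪ {A} = {A,G} (union, +1)
FGSX@1: {A,G} ∩ {G} = {G} (intersection, +0)
NO@1: {T} ∪ {C} = {C,T} (union, +1)
FGNOSX@1: {G} ∪ {C,T} = {C,G,T} (union, +1)
GS@2: {C} ∪ {T} = {C,T} (union, +1)
FGS@2: {G} ∪ {C,T} = {C,G,T} (union, +1)
FGSX@2: {C,G,T} ∩ {T} = {T} (intersection, +0)
NO@2: {C} ∪ {T} = {C,T} (union, +1)
FGNOSX@2: {T} ∩ {C,T} = {T} (intersection, +0)
per-site changes: [4, 3, 3]; total = 10

10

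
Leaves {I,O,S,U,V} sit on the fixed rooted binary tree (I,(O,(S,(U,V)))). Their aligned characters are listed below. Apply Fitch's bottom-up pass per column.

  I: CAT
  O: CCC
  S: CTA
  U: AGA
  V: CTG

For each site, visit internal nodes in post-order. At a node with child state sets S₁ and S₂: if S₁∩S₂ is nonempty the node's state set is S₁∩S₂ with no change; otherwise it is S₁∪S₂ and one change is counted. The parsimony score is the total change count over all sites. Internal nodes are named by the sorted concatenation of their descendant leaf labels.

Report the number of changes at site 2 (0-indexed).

[col 0] UV: children U:{A}, V:{C} ∪→ {A,C}; cost 1
[col 0] SUV: children S:{C}, UV:{A,C} ∩→ {C}; cost 0
[col 0] OSUV: children O:{C}, SUV:{C} ∩→ {C}; cost 0
[col 0] IOSUV: children I:{C}, OSUV:{C} ∩→ {C}; cost 0
[col 1] UV: children U:{G}, V:{T} ∪→ {G,T}; cost 1
[col 1] SUV: children S:{T}, UV:{G,T} ∩→ {T}; cost 0
[col 1] OSUV: children O:{C}, SUV:{T} ∪→ {C,T}; cost 1
[col 1] IOSUV: children I:{A}, OSUV:{C,T} ∪→ {A,C,T}; cost 1
[col 2] UV: children U:{A}, V:{G} ∪→ {A,G}; cost 1
[col 2] SUV: children S:{A}, UV:{A,G} ∩→ {A}; cost 0
[col 2] OSUV: children O:{C}, SUV:{A} ∪→ {A,C}; cost 1
[col 2] IOSUV: children I:{T}, OSUV:{A,C} ∪→ {A,C,T}; cost 1
per-site changes: [1, 3, 3]; total = 7

3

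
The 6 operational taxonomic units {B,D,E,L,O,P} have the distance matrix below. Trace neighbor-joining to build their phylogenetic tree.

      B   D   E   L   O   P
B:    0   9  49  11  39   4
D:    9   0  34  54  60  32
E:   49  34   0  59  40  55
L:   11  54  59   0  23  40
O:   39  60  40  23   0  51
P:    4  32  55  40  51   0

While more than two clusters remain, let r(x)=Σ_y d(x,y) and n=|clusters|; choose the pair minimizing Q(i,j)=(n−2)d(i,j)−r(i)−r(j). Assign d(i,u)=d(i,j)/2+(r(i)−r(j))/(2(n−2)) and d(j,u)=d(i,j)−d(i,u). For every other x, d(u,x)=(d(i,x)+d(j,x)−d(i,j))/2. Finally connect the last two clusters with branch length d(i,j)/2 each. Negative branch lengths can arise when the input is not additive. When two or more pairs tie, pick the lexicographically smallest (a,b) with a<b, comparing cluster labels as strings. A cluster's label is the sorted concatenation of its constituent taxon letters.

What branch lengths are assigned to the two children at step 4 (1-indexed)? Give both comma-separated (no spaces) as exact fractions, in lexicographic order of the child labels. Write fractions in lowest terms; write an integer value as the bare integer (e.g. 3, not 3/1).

step 1: merge (L,O) at d=23, Q=-308; branch lengths L→33/4, O→59/4; new cluster LO
  updated: d(B,LO)=27/2, d(D,LO)=91/2, d(E,LO)=38, d(LO,P)=34
step 2: merge (D,E) at d=34, Q=-389/2; branch lengths D→31/4, E→105/4; new cluster DE
  updated: d(B,DE)=12, d(DE,LO)=99/4, d(DE,P)=53/2
step 3: merge (B,P) at d=4, Q=-86; branch lengths B→-27/4, P→43/4; new cluster BP
  updated: d(BP,DE)=69/4, d(BP,LO)=87/4
step 4: merge (BP,DE) at d=69/4, Q=-255/4; branch lengths BP→57/8, DE→81/8; new cluster BDEP
  updated: d(BDEP,LO)=117/8
step 5: merge (BDEP,LO) at d=117/8; branch lengths BDEP→117/16, LO→117/16; new cluster BDELOP
final tree: (((B:-27/4,P:43/4):57/8,(D:31/4,E:105/4):81/8):117/16,(L:33/4,O:59/4):117/16)
total length: 743/8

57/8,81/8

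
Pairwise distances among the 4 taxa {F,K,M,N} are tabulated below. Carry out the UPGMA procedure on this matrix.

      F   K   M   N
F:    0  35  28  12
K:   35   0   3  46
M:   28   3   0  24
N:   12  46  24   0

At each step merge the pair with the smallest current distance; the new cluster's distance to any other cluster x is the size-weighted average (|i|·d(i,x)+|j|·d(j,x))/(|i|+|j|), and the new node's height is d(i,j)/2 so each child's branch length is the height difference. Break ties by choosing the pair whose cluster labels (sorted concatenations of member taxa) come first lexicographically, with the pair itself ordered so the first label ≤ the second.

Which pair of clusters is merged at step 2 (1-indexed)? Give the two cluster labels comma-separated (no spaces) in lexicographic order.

F,N

step 1: merge (K,M) at d=3; branch lengths K→3/2, M→3/2; new cluster KM
  updated: d(F,KM)=63/2, d(KM,N)=35
step 2: merge (F,N) at d=12; branch lengths F→6, N→6; new cluster FN
  updated: d(FN,KM)=133/4
step 3: merge (FN,KM) at d=133/4; branch lengths FN→85/8, KM→121/8; new cluster FKMN
final tree: ((F:6,N:6):85/8,(K:3/2,M:3/2):121/8)
total length: 163/4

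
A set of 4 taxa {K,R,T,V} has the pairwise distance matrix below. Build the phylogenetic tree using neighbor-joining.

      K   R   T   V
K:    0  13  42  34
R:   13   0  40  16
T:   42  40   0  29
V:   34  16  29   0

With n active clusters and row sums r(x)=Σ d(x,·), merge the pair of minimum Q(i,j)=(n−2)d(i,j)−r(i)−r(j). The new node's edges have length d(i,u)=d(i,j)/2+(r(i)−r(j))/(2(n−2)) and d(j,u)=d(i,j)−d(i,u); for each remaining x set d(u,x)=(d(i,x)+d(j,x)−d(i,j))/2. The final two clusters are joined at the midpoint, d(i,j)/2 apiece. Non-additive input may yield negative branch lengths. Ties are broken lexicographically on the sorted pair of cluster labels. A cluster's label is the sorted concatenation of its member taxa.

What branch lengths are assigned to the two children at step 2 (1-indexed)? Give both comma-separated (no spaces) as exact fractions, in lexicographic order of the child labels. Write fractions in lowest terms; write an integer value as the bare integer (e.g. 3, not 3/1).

12,45/2

1. join K+R (d=13, Q=-132) ⇒ KR; edges |K|=23/2, |R|=3/2
  updated: d(KR,T)=69/2, d(KR,V)=37/2
2. join KR+T (d=69/2, Q=-82) ⇒ KRT; edges |KR|=12, |T|=45/2
  updated: d(KRT,V)=13/2
3. join KRT+V (d=13/2) ⇒ KRTV; edges |KRT|=13/4, |V|=13/4
final tree: (((K:23/2,R:3/2):12,T:45/2):13/4,V:13/4)
total length: 54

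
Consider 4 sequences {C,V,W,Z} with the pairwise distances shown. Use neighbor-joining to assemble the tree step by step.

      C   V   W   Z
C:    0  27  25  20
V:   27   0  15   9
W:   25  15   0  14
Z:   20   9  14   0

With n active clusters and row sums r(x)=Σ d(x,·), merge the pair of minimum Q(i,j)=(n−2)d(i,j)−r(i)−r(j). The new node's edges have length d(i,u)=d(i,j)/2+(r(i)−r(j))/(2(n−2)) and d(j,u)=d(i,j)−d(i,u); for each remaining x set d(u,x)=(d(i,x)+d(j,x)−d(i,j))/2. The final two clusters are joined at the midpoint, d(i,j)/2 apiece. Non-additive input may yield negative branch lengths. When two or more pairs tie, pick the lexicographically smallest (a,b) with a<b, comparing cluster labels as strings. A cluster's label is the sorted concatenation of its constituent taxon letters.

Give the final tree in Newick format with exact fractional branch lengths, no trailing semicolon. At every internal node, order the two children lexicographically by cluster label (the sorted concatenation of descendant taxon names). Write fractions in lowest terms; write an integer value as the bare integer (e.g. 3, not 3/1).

(((C:17,W:8):2,V:13/2):5/4,Z:5/4)

iteration 1: select C,W (d=25, Q=-76); attach at lengths (17, 8); label the merged cluster CW
  updated: d(CW,V)=17/2, d(CW,Z)=9/2
iteration 2: select CW,V (d=17/2, Q=-22); attach at lengths (2, 13/2); label the merged cluster CVW
  updated: d(CVW,Z)=5/2
iteration 3: select CVW,Z (d=5/2); attach at lengths (5/4, 5/4); label the merged cluster CVWZ
final tree: (((C:17,W:8):2,V:13/2):5/4,Z:5/4)
total length: 36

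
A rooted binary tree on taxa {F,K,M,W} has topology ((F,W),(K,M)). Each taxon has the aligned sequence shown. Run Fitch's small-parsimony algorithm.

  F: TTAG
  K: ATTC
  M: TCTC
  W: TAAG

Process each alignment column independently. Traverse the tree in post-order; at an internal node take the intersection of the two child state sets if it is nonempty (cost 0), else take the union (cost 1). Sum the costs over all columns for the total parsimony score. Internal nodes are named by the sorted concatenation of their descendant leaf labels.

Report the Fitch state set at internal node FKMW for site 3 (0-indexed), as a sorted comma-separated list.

C,G

site 0, node FW: F={T} ∩ W={T} → {T} (+0)
site 0, node KM: K={A} ∪ M={T} → {A,T} (+1)
site 0, node FKMW: FW={T} ∩ KM={A,T} → {T} (+0)
site 1, node FW: F={T} ∪ W={A} → {A,T} (+1)
site 1, node KM: K={T} ∪ M={C} → {C,T} (+1)
site 1, node FKMW: FW={A,T} ∩ KM={C,T} → {T} (+0)
site 2, node FW: F={A} ∩ W={A} → {A} (+0)
site 2, node KM: K={T} ∩ M={T} → {T} (+0)
site 2, node FKMW: FW={A} ∪ KM={T} → {A,T} (+1)
site 3, node FW: F={G} ∩ W={G} → {G} (+0)
site 3, node KM: K={C} ∩ M={C} → {C} (+0)
site 3, node FKMW: FW={G} ∪ KM={C} → {C,G} (+1)
per-site changes: [1, 2, 1, 1]; total = 5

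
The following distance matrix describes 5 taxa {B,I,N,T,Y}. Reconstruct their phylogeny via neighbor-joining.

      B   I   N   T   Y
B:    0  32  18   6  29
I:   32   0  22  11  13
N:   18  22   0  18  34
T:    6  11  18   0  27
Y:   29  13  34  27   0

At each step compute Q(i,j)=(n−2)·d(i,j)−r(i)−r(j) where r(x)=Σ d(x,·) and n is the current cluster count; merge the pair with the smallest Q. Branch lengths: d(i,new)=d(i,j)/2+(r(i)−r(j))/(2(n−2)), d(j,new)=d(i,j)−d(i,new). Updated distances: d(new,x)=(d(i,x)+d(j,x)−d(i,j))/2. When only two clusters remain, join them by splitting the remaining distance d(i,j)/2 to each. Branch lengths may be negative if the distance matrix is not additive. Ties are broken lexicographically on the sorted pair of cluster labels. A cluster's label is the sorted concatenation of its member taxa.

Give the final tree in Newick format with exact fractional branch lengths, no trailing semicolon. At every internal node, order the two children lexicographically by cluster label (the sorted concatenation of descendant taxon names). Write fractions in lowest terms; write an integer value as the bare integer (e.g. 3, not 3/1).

iteration 1: select I,Y (d=13, Q=-142); attach at lengths (7/3, 32/3); label the merged cluster IY
  updated: d(B,IY)=24, d(IY,N)=43/2, d(IY,T)=25/2
iteration 2: select B,T (d=6, Q=-145/2); attach at lengths (47/8, 1/8); label the merged cluster BT
  updated: d(BT,IY)=61/4, d(BT,N)=15
iteration 3: select BT,IY (d=61/4, Q=-207/4); attach at lengths (35/8, 87/8); label the merged cluster BITY
  updated: d(BITY,N)=85/8
iteration 4: select BITY,N (d=85/8); attach at lengths (85/16, 85/16); label the merged cluster BINTY
final tree: (((B:47/8,T:1/8):35/8,(I:7/3,Y:32/3):87/8):85/16,N:85/16)
total length: 359/8

(((B:47/8,T:1/8):35/8,(I:7/3,Y:32/3):87/8):85/16,N:85/16)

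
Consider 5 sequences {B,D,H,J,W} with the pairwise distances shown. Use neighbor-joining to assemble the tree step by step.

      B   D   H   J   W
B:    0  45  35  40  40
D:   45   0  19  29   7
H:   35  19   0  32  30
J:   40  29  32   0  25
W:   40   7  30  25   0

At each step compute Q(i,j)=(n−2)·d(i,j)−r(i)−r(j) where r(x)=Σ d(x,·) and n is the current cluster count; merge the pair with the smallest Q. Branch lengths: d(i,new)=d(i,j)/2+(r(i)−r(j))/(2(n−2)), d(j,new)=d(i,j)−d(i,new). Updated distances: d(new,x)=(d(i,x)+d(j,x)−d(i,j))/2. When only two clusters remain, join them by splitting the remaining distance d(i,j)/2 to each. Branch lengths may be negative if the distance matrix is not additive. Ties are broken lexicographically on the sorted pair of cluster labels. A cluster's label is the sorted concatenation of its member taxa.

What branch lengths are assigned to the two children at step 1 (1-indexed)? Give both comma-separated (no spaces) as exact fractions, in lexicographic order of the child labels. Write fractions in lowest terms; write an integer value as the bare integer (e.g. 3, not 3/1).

19/6,23/6

iteration 1: select D,W (d=7, Q=-181); attach at lengths (19/6, 23/6); label the merged cluster DW
  updated: d(B,DW)=39, d(DW,H)=21, d(DW,J)=47/2
iteration 2: select B,H (d=35, Q=-132); attach at lengths (24, 11); label the merged cluster BH
  updated: d(BH,DW)=25/2, d(BH,J)=37/2
iteration 3: select BH,DW (d=25/2, Q=-109/2); attach at lengths (15/4, 35/4); label the merged cluster BDHW
  updated: d(BDHW,J)=59/4
iteration 4: select BDHW,J (d=59/4); attach at lengths (59/8, 59/8); label the merged cluster BDHJW
final tree: (((B:24,H:11):15/4,(D:19/6,W:23/6):35/4):59/8,J:59/8)
total length: 277/4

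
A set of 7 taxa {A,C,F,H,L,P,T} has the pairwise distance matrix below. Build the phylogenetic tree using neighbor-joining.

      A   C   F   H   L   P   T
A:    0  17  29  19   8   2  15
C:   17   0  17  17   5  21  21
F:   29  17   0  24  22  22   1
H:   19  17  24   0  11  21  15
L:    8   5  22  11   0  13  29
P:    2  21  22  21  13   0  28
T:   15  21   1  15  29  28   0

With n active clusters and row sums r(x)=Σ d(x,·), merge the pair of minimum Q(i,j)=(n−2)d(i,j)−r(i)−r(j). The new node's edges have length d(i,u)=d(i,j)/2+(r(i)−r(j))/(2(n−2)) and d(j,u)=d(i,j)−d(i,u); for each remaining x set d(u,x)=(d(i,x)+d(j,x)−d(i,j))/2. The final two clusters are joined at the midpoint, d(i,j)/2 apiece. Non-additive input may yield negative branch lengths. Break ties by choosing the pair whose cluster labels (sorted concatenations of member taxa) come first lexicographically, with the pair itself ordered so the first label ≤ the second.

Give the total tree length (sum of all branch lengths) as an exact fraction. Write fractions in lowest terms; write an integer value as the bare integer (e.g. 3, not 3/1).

657/16

iteration 1: select F,T (d=1, Q=-219); attach at lengths (11/10, -1/10); label the merged cluster FT
  updated: d(A,FT)=43/2, d(C,FT)=37/2, d(FT,H)=19, d(FT,L)=25, d(FT,P)=49/2
iteration 2: select A,P (d=2, Q=-141); attach at lengths (-3/4, 11/4); label the merged cluster AP
  updated: d(AP,C)=18, d(AP,FT)=22, d(AP,H)=19, d(AP,L)=19/2
iteration 3: select C,L (d=5, Q=-94); attach at lengths (23/6, 7/6); label the merged cluster CL
  updated: d(AP,CL)=45/4, d(CL,FT)=77/4, d(CL,H)=23/2
iteration 4: select AP,CL (d=45/4, Q=-287/4); attach at lengths (131/16, 49/16); label the merged cluster ACLP
  updated: d(ACLP,FT)=15, d(ACLP,H)=77/8
iteration 5: select ACLP,FT (d=15, Q=-349/8); attach at lengths (45/16, 195/16); label the merged cluster ACFLPT
  updated: d(ACFLPT,H)=109/16
iteration 6: select ACFLPT,H (d=109/16); attach at lengths (109/32, 109/32); label the merged cluster ACFHLPT
final tree: ((((A:-3/4,P:11/4):131/16,(C:23/6,L:7/6):49/16):45/16,(F:11/10,T:-1/10):195/16):109/32,H:109/32)
total length: 657/16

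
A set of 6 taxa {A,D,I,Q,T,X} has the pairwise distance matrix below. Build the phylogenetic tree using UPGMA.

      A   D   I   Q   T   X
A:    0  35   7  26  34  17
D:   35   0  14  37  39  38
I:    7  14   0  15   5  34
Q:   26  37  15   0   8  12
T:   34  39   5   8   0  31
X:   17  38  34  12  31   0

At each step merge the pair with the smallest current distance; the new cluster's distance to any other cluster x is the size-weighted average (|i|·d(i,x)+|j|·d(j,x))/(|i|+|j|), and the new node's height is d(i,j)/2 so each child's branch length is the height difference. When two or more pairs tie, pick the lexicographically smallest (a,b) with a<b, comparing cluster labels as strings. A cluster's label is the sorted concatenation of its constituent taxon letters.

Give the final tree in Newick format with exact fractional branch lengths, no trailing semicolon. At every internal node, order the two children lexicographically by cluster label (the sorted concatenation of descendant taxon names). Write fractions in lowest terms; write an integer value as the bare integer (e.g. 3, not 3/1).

step 1: merge (I,T) at d=5; branch lengths I→5/2, T→5/2; new cluster IT
  updated: d(A,IT)=41/2, d(D,IT)=53/2, d(IT,Q)=23/2, d(IT,X)=65/2
step 2: merge (IT,Q) at d=23/2; branch lengths IT→13/4, Q→23/4; new cluster IQT
  updated: d(A,IQT)=67/3, d(D,IQT)=30, d(IQT,X)=77/3
step 3: merge (A,X) at d=17; branch lengths A→17/2, X→17/2; new cluster AX
  updated: d(AX,D)=73/2, d(AX,IQT)=24
step 4: merge (AX,IQT) at d=24; branch lengths AX→7/2, IQT→25/4; new cluster AIQTX
  updated: d(AIQTX,D)=163/5
step 5: merge (AIQTX,D) at d=163/5; branch lengths AIQTX→43/10, D→163/10; new cluster ADIQTX
final tree: (((A:17/2,X:17/2):7/2,((I:5/2,T:5/2):13/4,Q:23/4):25/4):43/10,D:163/10)
total length: 1227/20

(((A:17/2,X:17/2):7/2,((I:5/2,T:5/2):13/4,Q:23/4):25/4):43/10,D:163/10)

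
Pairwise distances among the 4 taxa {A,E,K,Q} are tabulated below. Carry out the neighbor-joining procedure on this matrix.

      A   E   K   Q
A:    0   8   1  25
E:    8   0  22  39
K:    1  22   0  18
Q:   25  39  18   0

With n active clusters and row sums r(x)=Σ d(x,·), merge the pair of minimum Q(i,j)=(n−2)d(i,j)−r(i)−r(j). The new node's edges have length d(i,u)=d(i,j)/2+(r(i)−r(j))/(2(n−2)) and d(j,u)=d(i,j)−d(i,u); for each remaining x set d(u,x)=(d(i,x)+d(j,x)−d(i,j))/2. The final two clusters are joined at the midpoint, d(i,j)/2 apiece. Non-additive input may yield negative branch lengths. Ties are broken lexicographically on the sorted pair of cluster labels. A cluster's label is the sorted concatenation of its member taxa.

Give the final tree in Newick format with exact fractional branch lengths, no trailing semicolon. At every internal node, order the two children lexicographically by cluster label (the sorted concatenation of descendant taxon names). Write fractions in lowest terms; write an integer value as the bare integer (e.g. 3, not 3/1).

step 1: merge (A,E) at d=8, Q=-87; branch lengths A→-19/4, E→51/4; new cluster AE
  updated: d(AE,K)=15/2, d(AE,Q)=28
step 2: merge (AE,K) at d=15/2, Q=-107/2; branch lengths AE→35/4, K→-5/4; new cluster AEK
  updated: d(AEK,Q)=77/4
step 3: merge (AEK,Q) at d=77/4; branch lengths AEK→77/8, Q→77/8; new cluster AEKQ
final tree: (((A:-19/4,E:51/4):35/4,K:-5/4):77/8,Q:77/8)
total length: 139/4

(((A:-19/4,E:51/4):35/4,K:-5/4):77/8,Q:77/8)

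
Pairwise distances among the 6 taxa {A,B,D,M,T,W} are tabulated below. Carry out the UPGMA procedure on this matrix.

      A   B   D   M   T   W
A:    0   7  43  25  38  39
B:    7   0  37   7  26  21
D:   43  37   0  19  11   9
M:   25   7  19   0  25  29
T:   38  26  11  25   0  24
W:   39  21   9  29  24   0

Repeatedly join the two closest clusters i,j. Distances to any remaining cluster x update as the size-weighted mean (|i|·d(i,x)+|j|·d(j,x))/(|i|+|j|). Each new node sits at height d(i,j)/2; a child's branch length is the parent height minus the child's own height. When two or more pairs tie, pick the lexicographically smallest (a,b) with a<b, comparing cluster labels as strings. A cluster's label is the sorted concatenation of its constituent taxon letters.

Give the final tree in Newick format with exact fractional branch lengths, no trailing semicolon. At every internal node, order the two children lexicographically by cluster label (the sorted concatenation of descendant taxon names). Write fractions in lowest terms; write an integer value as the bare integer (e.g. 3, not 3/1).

(((A:7/2,B:7/2):9/2,M:8):133/18,((D:9/2,W:9/2):17/4,T:35/4):239/36)

iteration 1: select A,B (d=7); attach at lengths (7/2, 7/2); label the merged cluster AB
  updated: d(AB,D)=40, d(AB,M)=16, d(AB,T)=32, d(AB,W)=30
iteration 2: select D,W (d=9); attach at lengths (9/2, 9/2); label the merged cluster DW
  updated: d(AB,DW)=35, d(DW,M)=24, d(DW,T)=35/2
iteration 3: select AB,M (d=16); attach at lengths (9/2, 8); label the merged cluster ABM
  updated: d(ABM,DW)=94/3, d(ABM,T)=89/3
iteration 4: select DW,T (d=35/2); attach at lengths (17/4, 35/4); label the merged cluster DTW
  updated: d(ABM,DTW)=277/9
iteration 5: select ABM,DTW (d=277/9); attach at lengths (133/18, 239/36); label the merged cluster ABDMTW
final tree: (((A:7/2,B:7/2):9/2,M:8):133/18,((D:9/2,W:9/2):17/4,T:35/4):239/36)
total length: 1999/36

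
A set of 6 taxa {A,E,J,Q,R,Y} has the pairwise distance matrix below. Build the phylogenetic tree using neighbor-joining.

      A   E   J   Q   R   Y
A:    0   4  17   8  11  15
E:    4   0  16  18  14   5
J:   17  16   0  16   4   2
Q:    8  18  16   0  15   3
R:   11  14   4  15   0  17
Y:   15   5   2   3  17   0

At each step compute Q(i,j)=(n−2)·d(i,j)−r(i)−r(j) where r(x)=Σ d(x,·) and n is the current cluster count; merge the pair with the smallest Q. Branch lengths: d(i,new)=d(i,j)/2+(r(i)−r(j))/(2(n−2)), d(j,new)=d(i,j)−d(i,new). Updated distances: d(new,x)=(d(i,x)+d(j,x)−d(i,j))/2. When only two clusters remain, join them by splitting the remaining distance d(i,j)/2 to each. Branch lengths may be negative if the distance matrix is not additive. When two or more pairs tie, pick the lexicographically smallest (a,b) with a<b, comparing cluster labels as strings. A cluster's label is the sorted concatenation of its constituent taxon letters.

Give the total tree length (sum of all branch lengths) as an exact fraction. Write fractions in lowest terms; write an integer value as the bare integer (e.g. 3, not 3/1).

99/4

step 1: merge (J,R) at d=4, Q=-100; branch lengths J→5/4, R→11/4; new cluster JR
  updated: d(A,JR)=12, d(E,JR)=13, d(JR,Q)=27/2, d(JR,Y)=15/2
step 2: merge (A,E) at d=4, Q=-67; branch lengths A→11/6, E→13/6; new cluster AE
  updated: d(AE,JR)=21/2, d(AE,Q)=11, d(AE,Y)=8
step 3: merge (AE,JR) at d=21/2, Q=-40; branch lengths AE→19/4, JR→23/4; new cluster AEJR
  updated: d(AEJR,Q)=7, d(AEJR,Y)=5/2
step 4: merge (AEJR,Q) at d=7, Q=-25/2; branch lengths AEJR→13/4, Q→15/4; new cluster AEJQR
  updated: d(AEJQR,Y)=-3/4
step 5: merge (AEJQR,Y) at d=-3/4; branch lengths AEJQR→-3/8, Y→-3/8; new cluster AEJQRY
final tree: ((((A:11/6,E:13/6):19/4,(J:5/4,R:11/4):23/4):13/4,Q:15/4):-3/8,Y:-3/8)
total length: 99/4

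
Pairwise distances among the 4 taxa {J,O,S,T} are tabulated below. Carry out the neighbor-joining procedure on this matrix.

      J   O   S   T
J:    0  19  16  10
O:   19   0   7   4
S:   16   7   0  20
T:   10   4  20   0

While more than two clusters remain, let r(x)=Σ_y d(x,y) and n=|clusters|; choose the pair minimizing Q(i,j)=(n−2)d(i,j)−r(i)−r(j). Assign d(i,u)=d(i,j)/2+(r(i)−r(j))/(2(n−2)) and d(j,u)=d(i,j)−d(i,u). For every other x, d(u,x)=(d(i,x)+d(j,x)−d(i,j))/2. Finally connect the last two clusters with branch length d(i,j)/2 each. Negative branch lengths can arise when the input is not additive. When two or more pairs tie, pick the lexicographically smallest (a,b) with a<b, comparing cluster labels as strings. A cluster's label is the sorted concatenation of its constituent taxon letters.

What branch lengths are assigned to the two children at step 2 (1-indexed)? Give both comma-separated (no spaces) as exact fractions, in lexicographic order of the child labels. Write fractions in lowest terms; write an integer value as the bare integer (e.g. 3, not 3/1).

iteration 1: select J,T (d=10, Q=-59); attach at lengths (31/4, 9/4); label the merged cluster JT
  updated: d(JT,O)=13/2, d(JT,S)=13
iteration 2: select JT,O (d=13/2, Q=-53/2); attach at lengths (25/4, 1/4); label the merged cluster JOT
  updated: d(JOT,S)=27/4
iteration 3: select JOT,S (d=27/4); attach at lengths (27/8, 27/8); label the merged cluster JOST
final tree: (((J:31/4,T:9/4):25/4,O:1/4):27/8,S:27/8)
total length: 93/4

25/4,1/4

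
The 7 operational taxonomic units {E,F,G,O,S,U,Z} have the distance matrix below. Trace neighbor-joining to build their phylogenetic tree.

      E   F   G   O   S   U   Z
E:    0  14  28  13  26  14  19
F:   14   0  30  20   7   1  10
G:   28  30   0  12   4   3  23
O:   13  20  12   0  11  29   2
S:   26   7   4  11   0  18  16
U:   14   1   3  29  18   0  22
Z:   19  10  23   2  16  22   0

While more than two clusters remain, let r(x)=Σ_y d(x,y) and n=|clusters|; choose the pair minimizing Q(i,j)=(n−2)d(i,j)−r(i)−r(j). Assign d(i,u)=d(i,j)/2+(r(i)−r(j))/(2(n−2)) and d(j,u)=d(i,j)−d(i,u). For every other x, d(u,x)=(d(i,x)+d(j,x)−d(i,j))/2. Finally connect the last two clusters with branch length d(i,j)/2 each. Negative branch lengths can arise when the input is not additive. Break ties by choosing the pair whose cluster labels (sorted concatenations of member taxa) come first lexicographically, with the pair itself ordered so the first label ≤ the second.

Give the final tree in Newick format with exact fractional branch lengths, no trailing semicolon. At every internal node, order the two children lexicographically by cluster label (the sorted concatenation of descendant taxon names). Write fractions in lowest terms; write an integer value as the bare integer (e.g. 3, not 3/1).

((((E:59/6,(O:5/8,Z:11/8):31/6):31/8,F:21/8):25/8,(G:14/5,U:1/5):13/2):3/2,S:3/2)

iteration 1: select G,U (d=3, Q=-172); attach at lengths (14/5, 1/5); label the merged cluster GU
  updated: d(E,GU)=39/2, d(F,GU)=14, d(GU,O)=19, d(GU,S)=19/2, d(GU,Z)=21
iteration 2: select O,Z (d=2, Q=-125); attach at lengths (5/8, 11/8); label the merged cluster OZ
  updated: d(E,OZ)=15, d(F,OZ)=14, d(GU,OZ)=19, d(OZ,S)=25/2
iteration 3: select E,OZ (d=15, Q=-90); attach at lengths (59/6, 31/6); label the merged cluster EOZ
  updated: d(EOZ,F)=13/2, d(EOZ,GU)=47/4, d(EOZ,S)=47/4
iteration 4: select EOZ,F (d=13/2, Q=-89/2); attach at lengths (31/8, 21/8); label the merged cluster EFOZ
  updated: d(EFOZ,GU)=77/8, d(EFOZ,S)=49/8
iteration 5: select EFOZ,GU (d=77/8, Q=-101/4); attach at lengths (25/8, 13/2); label the merged cluster EFGOUZ
  updated: d(EFGOUZ,S)=3
iteration 6: select EFGOUZ,S (d=3); attach at lengths (3/2, 3/2); label the merged cluster EFGOSUZ
final tree: ((((E:59/6,(O:5/8,Z:11/8):31/6):31/8,F:21/8):25/8,(G:14/5,U:1/5):13/2):3/2,S:3/2)
total length: 313/8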